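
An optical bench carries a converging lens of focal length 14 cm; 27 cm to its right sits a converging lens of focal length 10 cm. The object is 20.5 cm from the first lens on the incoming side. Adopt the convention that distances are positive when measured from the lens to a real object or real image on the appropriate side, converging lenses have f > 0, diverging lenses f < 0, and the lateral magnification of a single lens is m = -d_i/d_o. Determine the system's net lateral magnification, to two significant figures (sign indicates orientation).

First lens: d_i1 = 1/(1/14 - 1/20.5) = 44.154 cm.
m_1 = -(44.154)/20.5 = -2.1538.
This image would form 44.154 cm past lens 1, i.e. 17.154 cm beyond lens 2, so it is a virtual object for lens 2: d_o2 = 27 - 44.154 = -17.154 cm.
Second lens: d_i2 = 1/(1/10 - 1/(-17.154)) = 6.317 cm.
m_2 = -(6.317)/(-17.154) = 0.3683.
Overall magnification: m = m_1 m_2 = -0.7932.

-0.79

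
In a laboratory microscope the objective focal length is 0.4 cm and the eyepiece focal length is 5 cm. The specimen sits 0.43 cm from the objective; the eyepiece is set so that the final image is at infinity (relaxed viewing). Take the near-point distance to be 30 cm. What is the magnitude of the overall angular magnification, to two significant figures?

Objective: 1/d_i = 1/f_obj - 1/d_o = 1/0.4 - 1/0.43 = 0.17442 cm^-1, so d_i = 5.733 cm.
m_obj = -d_i/d_o = -5.733/0.43 = -13.333.
Eyepiece angular magnification (image at infinity): M_eye = D/f_e = 30/5 = 6.000.
Overall M = m_obj x M_eye = (-13.333)(6.000) = -80.00.
|M| = 80.00.

80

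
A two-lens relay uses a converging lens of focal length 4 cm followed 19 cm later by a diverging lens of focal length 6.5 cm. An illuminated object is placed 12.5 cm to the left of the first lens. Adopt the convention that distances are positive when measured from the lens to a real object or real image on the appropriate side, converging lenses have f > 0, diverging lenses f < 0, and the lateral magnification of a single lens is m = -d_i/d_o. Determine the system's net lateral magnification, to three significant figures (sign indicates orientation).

-0.156

Lens 1: 1/d_i1 = 1/f_1 - 1/d_o1 = 1/4 - 1/12.5 = 0.17000 cm^-1, so d_i1 = 5.882 cm.
m_1 = -(5.882)/12.5 = -0.4706.
That image sits 13.118 cm in front of the second lens, so d_o2 = 13.118 cm.
Lens 2: 1/d_i2 = 1/f_2 - 1/d_o2 = 1/(-6.5) - 1/(13.118) = -0.23008 cm^-1, so d_i2 = -4.346 cm.
m_2 = -(-4.346)/(13.118) = 0.3313.
Total m = m_1 x m_2 = (-0.4706)(0.3313) = -0.1559.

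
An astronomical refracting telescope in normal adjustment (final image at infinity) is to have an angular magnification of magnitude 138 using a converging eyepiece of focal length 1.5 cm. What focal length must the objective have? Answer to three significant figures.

|M| = f_obj/|f_eye|, so f_obj = |M| x |f_eye| = 138.0 x 1.5 = 207.000 cm.

207 cm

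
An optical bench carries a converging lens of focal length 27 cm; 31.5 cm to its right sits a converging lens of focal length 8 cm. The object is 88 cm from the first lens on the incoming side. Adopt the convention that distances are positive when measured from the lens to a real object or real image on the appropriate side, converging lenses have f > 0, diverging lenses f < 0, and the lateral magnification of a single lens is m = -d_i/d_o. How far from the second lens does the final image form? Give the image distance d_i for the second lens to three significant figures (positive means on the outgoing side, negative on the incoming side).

3.86 cm

Lens 1: 1/d_i1 = 1/f_1 - 1/d_o1 = 1/27 - 1/88 = 0.02567 cm^-1, so d_i1 = 38.951 cm.
This image would form 38.951 cm past lens 1, i.e. 7.451 cm beyond lens 2, so it is a virtual object for lens 2: d_o2 = 31.5 - 38.951 = -7.451 cm.
Lens 2: 1/d_i2 = 1/f_2 - 1/d_o2 = 1/8 - 1/(-7.451) = 0.25921 cm^-1, so d_i2 = 3.858 cm.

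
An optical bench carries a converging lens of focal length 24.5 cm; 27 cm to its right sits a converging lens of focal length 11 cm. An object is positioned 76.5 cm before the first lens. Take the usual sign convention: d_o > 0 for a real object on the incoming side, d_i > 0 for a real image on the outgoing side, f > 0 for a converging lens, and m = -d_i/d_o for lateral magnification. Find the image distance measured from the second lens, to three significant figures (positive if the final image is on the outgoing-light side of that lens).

First lens: d_i1 = 1/(1/24.5 - 1/76.5) = 36.043 cm.
Since 36.043 cm > 27 cm, the first image lies past the second lens and serves as a virtual object: d_o2 = L - d_i1 = -9.043 cm.
Second lens: d_i2 = 1/(1/11 - 1/(-9.043)) = 4.963 cm.

4.96 cm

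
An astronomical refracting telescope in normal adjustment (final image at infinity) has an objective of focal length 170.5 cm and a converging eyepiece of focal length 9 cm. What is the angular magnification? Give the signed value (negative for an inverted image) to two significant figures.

-19

M = -f_obj/f_eye = -170.5/(9) = -18.944.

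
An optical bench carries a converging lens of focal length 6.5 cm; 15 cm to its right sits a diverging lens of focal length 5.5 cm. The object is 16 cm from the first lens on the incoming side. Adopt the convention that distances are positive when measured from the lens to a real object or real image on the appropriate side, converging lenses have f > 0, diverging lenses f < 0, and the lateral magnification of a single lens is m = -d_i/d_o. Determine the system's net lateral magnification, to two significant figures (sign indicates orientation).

-0.39

First lens: d_i1 = 1/(1/6.5 - 1/16) = 10.947 cm.
m_1 = -(10.947)/16 = -0.6842.
Object distance for lens 2: d_o2 = 15 - 10.947 = 4.053 cm.
Second lens: d_i2 = 1/(1/(-5.5) - 1/(4.053)) = -2.333 cm.
m_2 = -(-2.333)/(4.053) = 0.5758.
The system's lateral magnification is m_1 m_2 = (-0.6842)(0.5758) = -0.3939.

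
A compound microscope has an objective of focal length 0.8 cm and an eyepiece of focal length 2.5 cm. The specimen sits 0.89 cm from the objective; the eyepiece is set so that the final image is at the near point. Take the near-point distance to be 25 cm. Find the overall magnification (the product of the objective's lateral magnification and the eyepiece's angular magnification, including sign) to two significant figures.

-98

Objective: 1/d_i = 1/f_obj - 1/d_o = 1/0.8 - 1/0.89 = 0.12640 cm^-1, so d_i = 7.911 cm.
m_obj = -d_i/d_o = -7.911/0.89 = -8.889.
Eyepiece angular magnification (image at near point): M_eye = 1 + D/f_e = 1 + 25/2.5 = 11.000.
Overall M = m_obj x M_eye = (-8.889)(11.000) = -97.78.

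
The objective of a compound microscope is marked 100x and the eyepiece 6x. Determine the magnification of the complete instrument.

The overall magnification of a compound microscope is the product of the objective and eyepiece magnifications:
M = M_obj x M_eye = 100 x 6 = 600.

600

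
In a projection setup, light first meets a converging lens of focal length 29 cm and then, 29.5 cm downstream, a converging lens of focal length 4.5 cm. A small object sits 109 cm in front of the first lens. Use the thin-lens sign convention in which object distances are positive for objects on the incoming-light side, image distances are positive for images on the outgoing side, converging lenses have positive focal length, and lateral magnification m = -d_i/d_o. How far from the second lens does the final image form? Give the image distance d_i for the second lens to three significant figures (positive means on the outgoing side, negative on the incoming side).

3.10 cm

First lens: d_i1 = 1/(1/29 - 1/109) = 39.513 cm.
This image would form 39.513 cm past lens 1, i.e. 10.013 cm beyond lens 2, so it is a virtual object for lens 2: d_o2 = 29.5 - 39.513 = -10.013 cm.
Second lens: d_i2 = 1/(1/4.5 - 1/(-10.013)) = 3.105 cm.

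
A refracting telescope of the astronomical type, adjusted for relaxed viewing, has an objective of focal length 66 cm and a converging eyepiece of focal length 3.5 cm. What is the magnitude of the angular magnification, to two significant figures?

|M| = f_obj/|f_eye| = 66/3.5 = 18.857.

19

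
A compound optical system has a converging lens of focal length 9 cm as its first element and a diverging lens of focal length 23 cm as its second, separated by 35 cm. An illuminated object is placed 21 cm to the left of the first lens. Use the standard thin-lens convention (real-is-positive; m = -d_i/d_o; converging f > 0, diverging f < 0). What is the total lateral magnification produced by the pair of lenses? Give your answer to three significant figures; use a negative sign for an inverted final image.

-0.408

First lens: d_i1 = 1/(1/9 - 1/21) = 15.750 cm.
m_1 = -(15.750)/21 = -0.7500.
That image sits 19.250 cm in front of the second lens, so d_o2 = 19.250 cm.
Second lens: d_i2 = 1/(1/(-23) - 1/(19.250)) = -10.479 cm.
m_2 = -(-10.479)/(19.250) = 0.5444.
Total m = m_1 x m_2 = (-0.7500)(0.5444) = -0.4083.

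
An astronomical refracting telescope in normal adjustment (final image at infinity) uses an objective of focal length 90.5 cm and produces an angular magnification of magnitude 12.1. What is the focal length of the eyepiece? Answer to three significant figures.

|M| = f_obj/f_eye, so f_eye = f_obj/|M| = 90.5/12.1 = 7.479 cm.

7.48 cm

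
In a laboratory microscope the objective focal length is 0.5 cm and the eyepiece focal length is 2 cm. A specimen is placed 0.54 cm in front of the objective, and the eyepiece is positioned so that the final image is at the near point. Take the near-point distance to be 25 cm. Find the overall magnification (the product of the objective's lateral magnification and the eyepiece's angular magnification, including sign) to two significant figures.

Objective: 1/d_i = 1/f_obj - 1/d_o = 1/0.5 - 1/0.54 = 0.14815 cm^-1, so d_i = 6.750 cm.
m_obj = -d_i/d_o = -6.750/0.54 = -12.500.
Eyepiece angular magnification (image at near point): M_eye = 1 + D/f_e = 1 + 25/2 = 13.500.
Overall M = m_obj x M_eye = (-12.500)(13.500) = -168.75.

-170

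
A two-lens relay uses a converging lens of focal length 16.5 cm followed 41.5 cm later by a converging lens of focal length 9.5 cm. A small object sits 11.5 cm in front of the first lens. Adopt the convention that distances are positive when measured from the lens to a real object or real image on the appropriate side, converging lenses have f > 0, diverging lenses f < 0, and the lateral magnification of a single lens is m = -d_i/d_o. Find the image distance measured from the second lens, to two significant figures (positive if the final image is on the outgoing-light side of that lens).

Applying the thin-lens equation to the first lens, 1/16.5 = 1/11.5 + 1/d_i1, which gives d_i1 = -37.950 cm.
The intermediate image is virtual, 37.950 cm to the left of lens 1, so d_o2 = L - d_i1 = 41.5 - (-37.950) = 79.450 cm.
Applying the thin-lens equation again with f_2 = 9.5 cm and d_o2 = 79.450 cm gives d_i2 = 10.790 cm.

11 cm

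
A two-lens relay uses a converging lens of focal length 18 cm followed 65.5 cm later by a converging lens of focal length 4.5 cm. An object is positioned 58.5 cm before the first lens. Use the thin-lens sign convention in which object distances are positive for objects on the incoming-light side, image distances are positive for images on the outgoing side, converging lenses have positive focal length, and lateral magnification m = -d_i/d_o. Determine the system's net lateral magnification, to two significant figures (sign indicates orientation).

0.057

Lens 1: 1/d_i1 = 1/f_1 - 1/d_o1 = 1/18 - 1/58.5 = 0.03846 cm^-1, so d_i1 = 26.000 cm.
m_1 = -(26.000)/58.5 = -0.4444.
That image sits 39.500 cm in front of the second lens, so d_o2 = 39.500 cm.
Lens 2: 1/d_i2 = 1/f_2 - 1/d_o2 = 1/4.5 - 1/(39.500) = 0.19691 cm^-1, so d_i2 = 5.079 cm.
m_2 = -(5.079)/(39.500) = -0.1286.
Overall magnification: m = m_1 m_2 = 0.0571.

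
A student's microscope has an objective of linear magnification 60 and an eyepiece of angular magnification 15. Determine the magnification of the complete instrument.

900

The overall magnification of a compound microscope is the product of the objective and eyepiece magnifications:
M = M_obj x M_eye = 60 x 15 = 900.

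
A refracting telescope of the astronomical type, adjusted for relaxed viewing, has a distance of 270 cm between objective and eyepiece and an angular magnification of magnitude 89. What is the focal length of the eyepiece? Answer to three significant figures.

In normal adjustment the tube length equals f_obj + f_eye and |M| = f_obj/f_eye.
So f_obj = 89 f_eye and 89 f_eye + f_eye = 270 cm, giving f_eye = 270/90 = 3.000 cm and f_obj = 267.000 cm.

3.00 cm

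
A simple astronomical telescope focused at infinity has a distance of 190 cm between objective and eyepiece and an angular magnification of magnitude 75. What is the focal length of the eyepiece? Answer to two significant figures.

In normal adjustment the tube length equals f_obj + f_eye and |M| = f_obj/f_eye.
So f_obj = 75 f_eye and 75 f_eye + f_eye = 190 cm, giving f_eye = 190/76 = 2.500 cm and f_obj = 187.500 cm.

2.5 cm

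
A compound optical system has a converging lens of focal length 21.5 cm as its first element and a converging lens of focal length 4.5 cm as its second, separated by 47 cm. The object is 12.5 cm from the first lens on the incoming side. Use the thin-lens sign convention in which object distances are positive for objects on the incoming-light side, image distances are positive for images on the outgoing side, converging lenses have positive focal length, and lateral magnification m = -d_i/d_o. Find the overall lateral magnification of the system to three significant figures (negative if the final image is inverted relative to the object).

Lens 1: 1/d_i1 = 1/f_1 - 1/d_o1 = 1/21.5 - 1/12.5 = -0.03349 cm^-1, so d_i1 = -29.861 cm.
m_1 = -(-29.861)/12.5 = 2.3889.
With d_i1 < 0 the first image is virtual and lies on the object side; the object distance for lens 2 is d_o2 = 47 - (-29.861) = 76.861 cm.
Lens 2: 1/d_i2 = 1/f_2 - 1/d_o2 = 1/4.5 - 1/(76.861) = 0.20921 cm^-1, so d_i2 = 4.780 cm.
m_2 = -(4.780)/(76.861) = -0.0622.
Total m = m_1 x m_2 = (2.3889)(-0.0622) = -0.1486.

-0.149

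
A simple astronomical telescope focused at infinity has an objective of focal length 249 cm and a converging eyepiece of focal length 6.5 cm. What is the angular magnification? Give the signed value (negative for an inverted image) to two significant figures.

M = -f_obj/f_eye = -249/(6.5) = -38.308.

-38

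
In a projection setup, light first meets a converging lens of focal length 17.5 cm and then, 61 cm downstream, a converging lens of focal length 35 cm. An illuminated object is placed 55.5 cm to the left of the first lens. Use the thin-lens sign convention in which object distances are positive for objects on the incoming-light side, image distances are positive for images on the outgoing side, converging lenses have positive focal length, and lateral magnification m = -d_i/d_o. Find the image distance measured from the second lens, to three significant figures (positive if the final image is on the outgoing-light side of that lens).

Applying the thin-lens equation to the first lens, 1/17.5 = 1/55.5 + 1/d_i1, which gives d_i1 = 25.559 cm.
Object distance for lens 2: d_o2 = 61 - 25.559 = 35.441 cm.
Applying the thin-lens equation again with f_2 = 35 cm and d_o2 = 35.441 cm gives d_i2 = 2814.104 cm.

2810 cm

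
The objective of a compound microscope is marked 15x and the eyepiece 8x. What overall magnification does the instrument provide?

The overall magnification of a compound microscope is the product of the objective and eyepiece magnifications:
M = M_obj x M_eye = 15 x 8 = 120.

120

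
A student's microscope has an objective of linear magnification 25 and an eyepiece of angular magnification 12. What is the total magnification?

The overall magnification of a compound microscope is the product of the objective and eyepiece magnifications:
M = M_obj x M_eye = 25 x 12 = 300.

300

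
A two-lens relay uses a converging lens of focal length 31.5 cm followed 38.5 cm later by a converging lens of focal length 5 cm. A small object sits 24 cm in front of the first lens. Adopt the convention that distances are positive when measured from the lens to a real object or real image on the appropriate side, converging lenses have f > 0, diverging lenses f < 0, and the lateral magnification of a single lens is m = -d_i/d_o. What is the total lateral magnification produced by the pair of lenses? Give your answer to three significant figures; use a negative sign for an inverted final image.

Applying the thin-lens equation to the first lens, 1/31.5 = 1/24 + 1/d_i1, which gives d_i1 = -100.800 cm.
Its lateral magnification is m_1 = -d_i1/d_o1 = -(-100.800)/24 = 4.2000.
The intermediate image is virtual, 100.800 cm to the left of lens 1, so d_o2 = L - d_i1 = 38.5 - (-100.800) = 139.300 cm.
Applying the thin-lens equation again with f_2 = 5 cm and d_o2 = 139.300 cm gives d_i2 = 5.186 cm.
m_2 = -(5.186)/(139.300) = -0.0372.
Total m = m_1 x m_2 = (4.2000)(-0.0372) = -0.1564.

-0.156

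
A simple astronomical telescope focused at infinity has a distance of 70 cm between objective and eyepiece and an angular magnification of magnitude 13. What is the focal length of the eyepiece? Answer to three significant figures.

In normal adjustment the tube length equals f_obj + f_eye and |M| = f_obj/f_eye.
So f_obj = 13 f_eye and 13 f_eye + f_eye = 70 cm, giving f_eye = 70/14 = 5.000 cm and f_obj = 65.000 cm.

5.00 cm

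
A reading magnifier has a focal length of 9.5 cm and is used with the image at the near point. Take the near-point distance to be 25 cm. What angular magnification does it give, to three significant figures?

3.63

M = 1 + D/f = 1 + 25/9.5 = 3.632.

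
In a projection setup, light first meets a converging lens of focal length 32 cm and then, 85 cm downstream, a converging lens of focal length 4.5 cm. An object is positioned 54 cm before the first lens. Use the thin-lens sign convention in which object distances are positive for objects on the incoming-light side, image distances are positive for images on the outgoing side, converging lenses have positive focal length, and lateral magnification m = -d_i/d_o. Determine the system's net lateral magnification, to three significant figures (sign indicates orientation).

Applying the thin-lens equation to the first lens, 1/32 = 1/54 + 1/d_i1, which gives d_i1 = 78.545 cm.
Its lateral magnification is m_1 = -d_i1/d_o1 = -(78.545)/54 = -1.4545.
The intermediate image is 78.545 cm to the right of lens 1, so d_o2 = L - d_i1 = 85 - 78.545 = 6.455 cm.
Applying the thin-lens equation again with f_2 = 4.5 cm and d_o2 = 6.455 cm gives d_i2 = 14.860 cm.
m_2 = -(14.860)/(6.455) = -2.3023.
The system's lateral magnification is m_1 m_2 = (-1.4545)(-2.3023) = 3.3488.

3.35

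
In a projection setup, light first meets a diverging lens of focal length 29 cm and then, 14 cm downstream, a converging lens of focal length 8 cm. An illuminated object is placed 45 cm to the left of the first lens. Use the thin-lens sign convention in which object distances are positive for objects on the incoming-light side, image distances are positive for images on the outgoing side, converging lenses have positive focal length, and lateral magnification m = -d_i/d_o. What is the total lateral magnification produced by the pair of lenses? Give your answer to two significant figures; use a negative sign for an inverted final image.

Applying the thin-lens equation to the first lens, 1/(-29) = 1/45 + 1/d_i1, which gives d_i1 = -17.635 cm.
Its lateral magnification is m_1 = -d_i1/d_o1 = -(-17.635)/45 = 0.3919.
With d_i1 < 0 the first image is virtual and lies on the object side; the object distance for lens 2 is d_o2 = 14 - (-17.635) = 31.635 cm.
Applying the thin-lens equation again with f_2 = 8 cm and d_o2 = 31.635 cm gives d_i2 = 10.708 cm.
m_2 = -(10.708)/(31.635) = -0.3385.
Overall magnification: m = m_1 m_2 = -0.1326.

-0.13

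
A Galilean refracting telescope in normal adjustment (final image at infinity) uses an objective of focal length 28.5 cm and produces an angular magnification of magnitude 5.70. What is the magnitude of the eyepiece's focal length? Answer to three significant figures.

5.00 cm

|M| = f_obj/|f_eye|, so |f_eye| = f_obj/|M| = 28.5/5.7 = 5.000 cm.
(The eyepiece is diverging, so its signed focal length is -5.000 cm.)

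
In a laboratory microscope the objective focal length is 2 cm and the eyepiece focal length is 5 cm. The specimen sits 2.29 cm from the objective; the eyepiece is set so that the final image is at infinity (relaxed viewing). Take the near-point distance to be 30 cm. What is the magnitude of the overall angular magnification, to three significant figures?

41.4

Objective: 1/d_i = 1/f_obj - 1/d_o = 1/2 - 1/2.29 = 0.06332 cm^-1, so d_i = 15.793 cm.
m_obj = -d_i/d_o = -15.793/2.29 = -6.897.
Eyepiece angular magnification (image at infinity): M_eye = D/f_e = 30/5 = 6.000.
Overall M = m_obj x M_eye = (-6.897)(6.000) = -41.38.
|M| = 41.38.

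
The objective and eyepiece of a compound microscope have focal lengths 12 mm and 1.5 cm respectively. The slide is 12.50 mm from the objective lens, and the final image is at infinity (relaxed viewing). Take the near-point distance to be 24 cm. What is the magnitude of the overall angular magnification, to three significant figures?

384

Convert to cm: f_obj = 12 mm = 1.2 cm; d_o = 12.50 mm = 1.25 cm.
Objective: 1/d_i = 1/f_obj - 1/d_o = 1/1.2 - 1/1.25 = 0.03333 cm^-1, so d_i = 30.000 cm.
m_obj = -d_i/d_o = -30.000/1.25 = -24.000.
Eyepiece angular magnification (image at infinity): M_eye = D/f_e = 24/1.5 = 16.000.
Overall M = m_obj x M_eye = (-24.000)(16.000) = -384.00.
|M| = 384.00.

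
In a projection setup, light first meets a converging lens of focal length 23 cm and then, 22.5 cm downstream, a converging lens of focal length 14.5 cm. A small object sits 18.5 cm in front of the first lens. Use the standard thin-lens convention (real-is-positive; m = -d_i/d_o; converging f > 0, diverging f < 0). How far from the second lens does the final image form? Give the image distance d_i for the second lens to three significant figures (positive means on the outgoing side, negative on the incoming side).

First lens: d_i1 = 1/(1/23 - 1/18.5) = -94.556 cm.
The intermediate image is virtual, 94.556 cm to the left of lens 1, so d_o2 = L - d_i1 = 22.5 - (-94.556) = 117.056 cm.
Second lens: d_i2 = 1/(1/14.5 - 1/(117.056)) = 16.550 cm.

16.6 cm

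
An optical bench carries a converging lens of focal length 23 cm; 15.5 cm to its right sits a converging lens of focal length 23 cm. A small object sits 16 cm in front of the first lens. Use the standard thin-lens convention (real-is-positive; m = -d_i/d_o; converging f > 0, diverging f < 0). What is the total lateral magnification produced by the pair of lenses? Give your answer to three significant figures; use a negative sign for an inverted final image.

-1.68

First lens: d_i1 = 1/(1/23 - 1/16) = -52.571 cm.
m_1 = -(-52.571)/16 = 3.2857.
With d_i1 < 0 the first image is virtual and lies on the object side; the object distance for lens 2 is d_o2 = 15.5 - (-52.571) = 68.071 cm.
Second lens: d_i2 = 1/(1/23 - 1/(68.071)) = 34.737 cm.
m_2 = -(34.737)/(68.071) = -0.5103.
Total m = m_1 x m_2 = (3.2857)(-0.5103) = -1.6767.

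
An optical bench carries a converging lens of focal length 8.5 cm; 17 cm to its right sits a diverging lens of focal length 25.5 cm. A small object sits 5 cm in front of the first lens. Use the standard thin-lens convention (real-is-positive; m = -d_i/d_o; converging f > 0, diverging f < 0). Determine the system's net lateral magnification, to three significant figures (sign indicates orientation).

1.13

Applying the thin-lens equation to the first lens, 1/8.5 = 1/5 + 1/d_i1, which gives d_i1 = -12.143 cm.
Its lateral magnification is m_1 = -d_i1/d_o1 = -(-12.143)/5 = 2.4286.
With d_i1 < 0 the first image is virtual and lies on the object side; the object distance for lens 2 is d_o2 = 17 - (-12.143) = 29.143 cm.
Applying the thin-lens equation again with f_2 = -25.5 cm and d_o2 = 29.143 cm gives d_i2 = -13.600 cm.
m_2 = -(-13.600)/(29.143) = 0.4667.
Total m = m_1 x m_2 = (2.4286)(0.4667) = 1.1333.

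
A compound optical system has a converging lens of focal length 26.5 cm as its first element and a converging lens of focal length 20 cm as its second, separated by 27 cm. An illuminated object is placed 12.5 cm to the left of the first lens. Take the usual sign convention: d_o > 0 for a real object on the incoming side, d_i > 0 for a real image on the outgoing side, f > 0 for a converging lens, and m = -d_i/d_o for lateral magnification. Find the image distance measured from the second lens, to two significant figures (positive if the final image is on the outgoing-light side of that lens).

33 cm

Applying the thin-lens equation to the first lens, 1/26.5 = 1/12.5 + 1/d_i1, which gives d_i1 = -23.661 cm.
The intermediate image is virtual, 23.661 cm to the left of lens 1, so d_o2 = L - d_i1 = 27 - (-23.661) = 50.661 cm.
Applying the thin-lens equation again with f_2 = 20 cm and d_o2 = 50.661 cm gives d_i2 = 33.046 cm.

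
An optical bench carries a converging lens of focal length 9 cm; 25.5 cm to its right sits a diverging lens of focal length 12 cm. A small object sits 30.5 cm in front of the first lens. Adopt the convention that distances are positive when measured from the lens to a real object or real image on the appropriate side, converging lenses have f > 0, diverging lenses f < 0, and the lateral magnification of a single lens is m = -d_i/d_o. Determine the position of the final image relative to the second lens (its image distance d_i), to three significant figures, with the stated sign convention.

Applying the thin-lens equation to the first lens, 1/9 = 1/30.5 + 1/d_i1, which gives d_i1 = 12.767 cm.
That image sits 12.733 cm in front of the second lens, so d_o2 = 12.733 cm.
Applying the thin-lens equation again with f_2 = -12 cm and d_o2 = 12.733 cm gives d_i2 = -6.178 cm.

-6.18 cm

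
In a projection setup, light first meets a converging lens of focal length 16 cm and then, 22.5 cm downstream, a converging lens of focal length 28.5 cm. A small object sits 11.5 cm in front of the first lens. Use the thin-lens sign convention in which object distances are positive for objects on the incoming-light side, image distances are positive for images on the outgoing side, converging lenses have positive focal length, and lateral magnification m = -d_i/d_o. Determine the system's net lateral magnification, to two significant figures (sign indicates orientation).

Applying the thin-lens equation to the first lens, 1/16 = 1/11.5 + 1/d_i1, which gives d_i1 = -40.889 cm.
Its lateral magnification is m_1 = -d_i1/d_o1 = -(-40.889)/11.5 = 3.5556.
The intermediate image is virtual, 40.889 cm to the left of lens 1, so d_o2 = L - d_i1 = 22.5 - (-40.889) = 63.389 cm.
Applying the thin-lens equation again with f_2 = 28.5 cm and d_o2 = 63.389 cm gives d_i2 = 51.781 cm.
m_2 = -(51.781)/(63.389) = -0.8169.
The system's lateral magnification is m_1 m_2 = (3.5556)(-0.8169) = -2.9045.

-2.9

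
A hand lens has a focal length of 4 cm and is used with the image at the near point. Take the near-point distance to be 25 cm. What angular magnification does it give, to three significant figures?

M = 1 + D/f = 1 + 25/4 = 7.250.

7.25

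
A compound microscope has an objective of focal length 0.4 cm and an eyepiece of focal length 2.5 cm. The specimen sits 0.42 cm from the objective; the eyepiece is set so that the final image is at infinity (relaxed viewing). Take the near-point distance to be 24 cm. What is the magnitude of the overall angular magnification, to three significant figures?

Objective: 1/d_i = 1/f_obj - 1/d_o = 1/0.4 - 1/0.42 = 0.11905 cm^-1, so d_i = 8.400 cm.
m_obj = -d_i/d_o = -8.400/0.42 = -20.000.
Eyepiece angular magnification (image at infinity): M_eye = D/f_e = 24/2.5 = 9.600.
Overall M = m_obj x M_eye = (-20.000)(9.600) = -192.00.
|M| = 192.00.

192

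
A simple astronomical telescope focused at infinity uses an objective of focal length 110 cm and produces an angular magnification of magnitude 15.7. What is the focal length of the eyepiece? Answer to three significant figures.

|M| = f_obj/f_eye, so f_eye = f_obj/|M| = 110/15.7 = 7.006 cm.

7.01 cm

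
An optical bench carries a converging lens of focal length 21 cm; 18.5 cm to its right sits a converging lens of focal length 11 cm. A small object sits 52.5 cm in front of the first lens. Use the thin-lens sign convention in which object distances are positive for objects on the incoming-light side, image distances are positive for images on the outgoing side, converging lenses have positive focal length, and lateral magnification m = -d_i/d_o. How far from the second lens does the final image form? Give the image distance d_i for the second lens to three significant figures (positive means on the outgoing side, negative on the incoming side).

Applying the thin-lens equation to the first lens, 1/21 = 1/52.5 + 1/d_i1, which gives d_i1 = 35.000 cm.
Since 35.000 cm > 18.5 cm, the first image lies past the second lens and serves as a virtual object: d_o2 = L - d_i1 = -16.500 cm.
Applying the thin-lens equation again with f_2 = 11 cm and d_o2 = -16.500 cm gives d_i2 = 6.600 cm.

6.60 cm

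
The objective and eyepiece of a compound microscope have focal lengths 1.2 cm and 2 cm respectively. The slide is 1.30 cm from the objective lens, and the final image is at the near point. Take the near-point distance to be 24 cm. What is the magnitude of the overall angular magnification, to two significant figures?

160

Objective: 1/d_i = 1/f_obj - 1/d_o = 1/1.2 - 1/1.30 = 0.06410 cm^-1, so d_i = 15.600 cm.
m_obj = -d_i/d_o = -15.600/1.30 = -12.000.
Eyepiece angular magnification (image at near point): M_eye = 1 + D/f_e = 1 + 24/2 = 13.000.
Overall M = m_obj x M_eye = (-12.000)(13.000) = -156.00.
|M| = 156.00.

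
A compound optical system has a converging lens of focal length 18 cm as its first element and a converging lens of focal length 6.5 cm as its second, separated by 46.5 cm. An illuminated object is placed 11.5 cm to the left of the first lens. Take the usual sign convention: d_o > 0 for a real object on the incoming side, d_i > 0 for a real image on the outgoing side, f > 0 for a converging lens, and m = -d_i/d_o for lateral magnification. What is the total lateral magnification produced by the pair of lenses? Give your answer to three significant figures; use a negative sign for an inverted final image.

Applying the thin-lens equation to the first lens, 1/18 = 1/11.5 + 1/d_i1, which gives d_i1 = -31.846 cm.
Its lateral magnification is m_1 = -d_i1/d_o1 = -(-31.846)/11.5 = 2.7692.
The intermediate image is virtual, 31.846 cm to the left of lens 1, so d_o2 = L - d_i1 = 46.5 - (-31.846) = 78.346 cm.
Applying the thin-lens equation again with f_2 = 6.5 cm and d_o2 = 78.346 cm gives d_i2 = 7.088 cm.
m_2 = -(7.088)/(78.346) = -0.0905.
Overall magnification: m = m_1 m_2 = -0.2505.

-0.251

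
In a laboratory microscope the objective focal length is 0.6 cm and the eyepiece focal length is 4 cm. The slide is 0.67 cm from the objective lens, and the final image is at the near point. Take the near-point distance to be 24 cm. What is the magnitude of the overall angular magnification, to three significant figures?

Objective: 1/d_i = 1/f_obj - 1/d_o = 1/0.6 - 1/0.67 = 0.17413 cm^-1, so d_i = 5.743 cm.
m_obj = -d_i/d_o = -5.743/0.67 = -8.571.
Eyepiece angular magnification (image at near point): M_eye = 1 + D/f_e = 1 + 24/4 = 7.000.
Overall M = m_obj x M_eye = (-8.571)(7.000) = -60.00.
|M| = 60.00.

60.0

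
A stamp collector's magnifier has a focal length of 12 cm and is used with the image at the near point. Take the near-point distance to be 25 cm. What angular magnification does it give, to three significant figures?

M = 1 + D/f = 1 + 25/12 = 3.083.

3.08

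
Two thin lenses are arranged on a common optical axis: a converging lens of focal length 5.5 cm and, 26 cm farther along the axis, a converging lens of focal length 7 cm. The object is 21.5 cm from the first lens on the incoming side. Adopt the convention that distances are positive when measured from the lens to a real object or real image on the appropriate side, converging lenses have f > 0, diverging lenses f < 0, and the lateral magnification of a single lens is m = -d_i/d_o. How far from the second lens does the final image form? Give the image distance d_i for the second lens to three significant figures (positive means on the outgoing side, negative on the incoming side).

Applying the thin-lens equation to the first lens, 1/5.5 = 1/21.5 + 1/d_i1, which gives d_i1 = 7.391 cm.
The intermediate image is 7.391 cm to the right of lens 1, so d_o2 = L - d_i1 = 26 - 7.391 = 18.609 cm.
Applying the thin-lens equation again with f_2 = 7 cm and d_o2 = 18.609 cm gives d_i2 = 11.221 cm.

11.2 cm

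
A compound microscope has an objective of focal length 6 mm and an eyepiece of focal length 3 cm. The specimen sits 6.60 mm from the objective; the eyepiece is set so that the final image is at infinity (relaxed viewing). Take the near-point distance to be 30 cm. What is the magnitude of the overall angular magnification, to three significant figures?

Convert to cm: f_obj = 6 mm = 0.6 cm; d_o = 6.60 mm = 0.66 cm.
Objective: 1/d_i = 1/f_obj - 1/d_o = 1/0.6 - 1/0.66 = 0.15152 cm^-1, so d_i = 6.600 cm.
m_obj = -d_i/d_o = -6.600/0.66 = -10.000.
Eyepiece angular magnification (image at infinity): M_eye = D/f_e = 30/3 = 10.000.
Overall M = m_obj x M_eye = (-10.000)(10.000) = -100.00.
|M| = 100.00.

100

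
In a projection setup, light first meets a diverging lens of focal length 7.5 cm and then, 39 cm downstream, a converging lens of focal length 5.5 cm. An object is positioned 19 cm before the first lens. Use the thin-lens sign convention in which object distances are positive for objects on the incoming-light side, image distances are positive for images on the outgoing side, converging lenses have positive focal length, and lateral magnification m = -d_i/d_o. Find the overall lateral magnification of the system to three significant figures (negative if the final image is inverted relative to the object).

Lens 1: 1/d_i1 = 1/f_1 - 1/d_o1 = 1/(-7.5) - 1/19 = -0.18596 cm^-1, so d_i1 = -5.377 cm.
m_1 = -(-5.377)/19 = 0.2830.
With d_i1 < 0 the first image is virtual and lies on the object side; the object distance for lens 2 is d_o2 = 39 - (-5.377) = 44.377 cm.
Lens 2: 1/d_i2 = 1/f_2 - 1/d_o2 = 1/5.5 - 1/(44.377) = 0.15928 cm^-1, so d_i2 = 6.278 cm.
m_2 = -(6.278)/(44.377) = -0.1415.
The system's lateral magnification is m_1 m_2 = (0.2830)(-0.1415) = -0.0400.

-0.0400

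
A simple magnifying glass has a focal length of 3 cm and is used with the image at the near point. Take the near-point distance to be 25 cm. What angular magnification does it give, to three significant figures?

9.33

M = 1 + D/f = 1 + 25/3 = 9.333.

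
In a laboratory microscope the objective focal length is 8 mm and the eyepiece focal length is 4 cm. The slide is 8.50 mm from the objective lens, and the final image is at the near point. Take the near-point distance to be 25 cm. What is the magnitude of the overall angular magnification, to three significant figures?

116

Convert to cm: f_obj = 8 mm = 0.8 cm; d_o = 8.50 mm = 0.85 cm.
Objective: 1/d_i = 1/f_obj - 1/d_o = 1/0.8 - 1/0.85 = 0.07353 cm^-1, so d_i = 13.600 cm.
m_obj = -d_i/d_o = -13.600/0.85 = -16.000.
Eyepiece angular magnification (image at near point): M_eye = 1 + D/f_e = 1 + 25/4 = 7.250.
Overall M = m_obj x M_eye = (-16.000)(7.250) = -116.00.
|M| = 116.00.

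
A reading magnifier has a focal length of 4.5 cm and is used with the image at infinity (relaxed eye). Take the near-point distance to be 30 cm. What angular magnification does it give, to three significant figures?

6.67

M = D/f = 30/4.5 = 6.667.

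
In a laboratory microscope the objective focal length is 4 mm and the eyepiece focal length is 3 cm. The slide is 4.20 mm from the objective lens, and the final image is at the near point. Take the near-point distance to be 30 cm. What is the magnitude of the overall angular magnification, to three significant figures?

Convert to cm: f_obj = 4 mm = 0.4 cm; d_o = 4.20 mm = 0.42 cm.
Objective: 1/d_i = 1/f_obj - 1/d_o = 1/0.4 - 1/0.42 = 0.11905 cm^-1, so d_i = 8.400 cm.
m_obj = -d_i/d_o = -8.400/0.42 = -20.000.
Eyepiece angular magnification (image at near point): M_eye = 1 + D/f_e = 1 + 30/3 = 11.000.
Overall M = m_obj x M_eye = (-20.000)(11.000) = -220.00.
|M| = 220.00.

220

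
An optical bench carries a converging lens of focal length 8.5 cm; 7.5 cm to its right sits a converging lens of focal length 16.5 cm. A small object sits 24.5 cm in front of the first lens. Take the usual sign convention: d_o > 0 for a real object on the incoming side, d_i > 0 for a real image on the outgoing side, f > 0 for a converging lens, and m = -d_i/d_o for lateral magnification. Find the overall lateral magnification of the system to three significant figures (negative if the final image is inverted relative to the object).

First lens: d_i1 = 1/(1/8.5 - 1/24.5) = 13.016 cm.
m_1 = -(13.016)/24.5 = -0.5312.
Since 13.016 cm > 7.5 cm, the first image lies past the second lens and serves as a virtual object: d_o2 = L - d_i1 = -5.516 cm.
Second lens: d_i2 = 1/(1/16.5 - 1/(-5.516)) = 4.134 cm.
m_2 = -(4.134)/(-5.516) = 0.7495.
Overall magnification: m = m_1 m_2 = -0.3982.

-0.398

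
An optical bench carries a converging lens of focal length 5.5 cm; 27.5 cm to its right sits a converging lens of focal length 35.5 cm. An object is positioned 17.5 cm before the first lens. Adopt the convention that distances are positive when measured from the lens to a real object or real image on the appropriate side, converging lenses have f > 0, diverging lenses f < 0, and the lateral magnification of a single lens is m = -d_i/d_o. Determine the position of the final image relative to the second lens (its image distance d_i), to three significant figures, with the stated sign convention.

Applying the thin-lens equation to the first lens, 1/5.5 = 1/17.5 + 1/d_i1, which gives d_i1 = 8.021 cm.
That image sits 19.479 cm in front of the second lens, so d_o2 = 19.479 cm.
Applying the thin-lens equation again with f_2 = 35.5 cm and d_o2 = 19.479 cm gives d_i2 = -43.163 cm.

-43.2 cm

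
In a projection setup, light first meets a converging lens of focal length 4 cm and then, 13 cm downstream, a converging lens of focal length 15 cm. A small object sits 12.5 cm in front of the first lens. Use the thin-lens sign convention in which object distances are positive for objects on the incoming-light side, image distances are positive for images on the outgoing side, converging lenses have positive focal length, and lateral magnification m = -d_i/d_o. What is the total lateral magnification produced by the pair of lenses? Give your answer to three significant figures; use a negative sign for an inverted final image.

-0.896

First lens: d_i1 = 1/(1/4 - 1/12.5) = 5.882 cm.
m_1 = -(5.882)/12.5 = -0.4706.
Object distance for lens 2: d_o2 = 13 - 5.882 = 7.118 cm.
Second lens: d_i2 = 1/(1/15 - 1/(7.118)) = -13.545 cm.
m_2 = -(-13.545)/(7.118) = 1.9030.
The system's lateral magnification is m_1 m_2 = (-0.4706)(1.9030) = -0.8955.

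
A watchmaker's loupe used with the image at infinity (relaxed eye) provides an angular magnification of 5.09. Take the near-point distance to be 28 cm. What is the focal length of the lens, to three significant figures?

5.50 cm

For the image at infinity, M = D/f.
f = D/M = 28/5.09 = 5.501 cm.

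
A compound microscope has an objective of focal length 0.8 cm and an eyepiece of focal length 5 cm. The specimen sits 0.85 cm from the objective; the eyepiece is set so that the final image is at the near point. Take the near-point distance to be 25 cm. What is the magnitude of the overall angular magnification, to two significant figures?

Objective: 1/d_i = 1/f_obj - 1/d_o = 1/0.8 - 1/0.85 = 0.07353 cm^-1, so d_i = 13.600 cm.
m_obj = -d_i/d_o = -13.600/0.85 = -16.000.
Eyepiece angular magnification (image at near point): M_eye = 1 + D/f_e = 1 + 25/5 = 6.000.
Overall M = m_obj x M_eye = (-16.000)(6.000) = -96.00.
|M| = 96.00.

96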